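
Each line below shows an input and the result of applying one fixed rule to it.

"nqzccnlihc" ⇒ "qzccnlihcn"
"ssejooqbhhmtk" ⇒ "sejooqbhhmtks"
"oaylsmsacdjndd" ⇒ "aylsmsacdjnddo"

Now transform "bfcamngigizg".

The pattern: move the first character to the end.
"bfcamngigizg" → "fcamngigizgb".

fcamngigizgb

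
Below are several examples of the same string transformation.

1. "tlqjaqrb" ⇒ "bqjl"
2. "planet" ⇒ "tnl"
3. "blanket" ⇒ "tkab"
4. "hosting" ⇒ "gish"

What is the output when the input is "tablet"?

tla

The transformation: reverse the string, then keep every other character starting from the first (positions 1st, 3rd, 5th, ...).
Applying both steps to "tablet": "telbat", then "tla".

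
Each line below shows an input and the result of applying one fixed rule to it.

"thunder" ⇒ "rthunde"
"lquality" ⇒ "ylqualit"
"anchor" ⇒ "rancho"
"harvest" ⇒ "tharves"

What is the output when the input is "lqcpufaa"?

The transformation: move the last character to the front.
So "lqcpufaa" becomes "alqcpufa".

alqcpufa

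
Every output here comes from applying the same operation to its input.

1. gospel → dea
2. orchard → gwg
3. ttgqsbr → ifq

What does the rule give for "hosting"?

In each case the input is transformed by: keep every other character starting from the second (positions 2nd, 4th, 6th, ...), then shift every letter 11 places backward in the alphabet (wrapping around).
On "hosting": the first step gives "otn", and the second then gives "dic".

dic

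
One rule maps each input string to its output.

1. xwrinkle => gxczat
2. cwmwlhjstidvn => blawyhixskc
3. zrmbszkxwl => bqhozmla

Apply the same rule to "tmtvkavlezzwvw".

ikzpkatoolkl

The pattern: delete the first 2 characters, then shift every letter 11 places backward in the alphabet (wrapping around).
On "tmtvkavlezzwvw" that produces "ikzpkatoolkl".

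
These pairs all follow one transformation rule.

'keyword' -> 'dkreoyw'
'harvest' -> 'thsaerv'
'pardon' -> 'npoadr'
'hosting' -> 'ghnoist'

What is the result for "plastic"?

Rule — reverse the string, then take characters alternately from the front and the back (1st, last, 2nd, 2nd-last, ...).
"plastic" → "citsalp" → "cpiltas".

cpiltas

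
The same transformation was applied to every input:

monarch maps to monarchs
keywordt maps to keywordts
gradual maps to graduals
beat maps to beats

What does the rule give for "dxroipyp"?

dxroipyps

What's happening: append "s".
So "dxroipyp" becomes "dxroipyps".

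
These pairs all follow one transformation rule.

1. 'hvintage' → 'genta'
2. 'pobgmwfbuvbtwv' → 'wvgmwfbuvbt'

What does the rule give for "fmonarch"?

chnar

The pattern: delete the first 3 characters, then move the last 2 characters to the front (rotate right by 2).
On "fmonarch": the first step gives "narch", and the second then gives "chnar".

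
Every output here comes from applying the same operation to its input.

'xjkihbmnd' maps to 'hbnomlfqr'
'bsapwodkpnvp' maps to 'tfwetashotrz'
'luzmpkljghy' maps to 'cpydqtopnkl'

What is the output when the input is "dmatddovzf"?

jhqexhhszd

The rule is to move the last character to the front, then shift every letter 4 places forward in the alphabet (wrapping around).
Working it through for "dmatddovzf": intermediate "fdmatddovz", final "jhqexhhszd".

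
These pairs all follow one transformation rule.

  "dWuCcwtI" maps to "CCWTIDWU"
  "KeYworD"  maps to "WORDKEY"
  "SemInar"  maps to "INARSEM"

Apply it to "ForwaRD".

The rule is to move the first 3 characters to the end (rotate left by 3), then convert every letter to uppercase.
On "ForwaRD": the first step gives "waRDFor", and the second then gives "WARDFOR".

WARDFOR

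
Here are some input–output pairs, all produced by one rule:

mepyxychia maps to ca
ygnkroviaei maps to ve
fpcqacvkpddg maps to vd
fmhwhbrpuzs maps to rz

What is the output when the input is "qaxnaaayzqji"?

Each output is the input with this applied: keep one character in every 3, starting at position 1 (positions 1st, 4th, 7th, ...), then keep only the last 2 characters.
Applying that to "qaxnaaayzqji" gives "aq".
(Check on "ygnkroviaei": → "ykve" → "ve" ✓)

aq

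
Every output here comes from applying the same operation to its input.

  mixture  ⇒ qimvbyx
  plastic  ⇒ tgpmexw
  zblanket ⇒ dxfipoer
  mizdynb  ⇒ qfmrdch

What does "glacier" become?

kvpiemg

Looking at the pairs, the operation is to shift every letter 4 places forward in the alphabet (wrapping around), then take characters alternately from the front and the back (1st, last, 2nd, 2nd-last, ...).
Working it through for "glacier": intermediate "kpegmiv", final "kvpiemg".
(Check on "mixture": → "qmbxyvi" → "qimvbyx" ✓)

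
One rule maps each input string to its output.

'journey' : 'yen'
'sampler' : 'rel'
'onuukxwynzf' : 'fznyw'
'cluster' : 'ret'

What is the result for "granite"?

eti

The rule is to take characters alternately from the front and the back (1st, last, 2nd, 2nd-last, ...), then keep every other character starting from the second (positions 2nd, 4th, 6th, ...).
Applying both steps to "granite": "gertain", then "eti".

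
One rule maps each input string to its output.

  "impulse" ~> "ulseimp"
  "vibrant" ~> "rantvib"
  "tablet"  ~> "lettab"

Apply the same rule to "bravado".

vadobra

Looking at the pairs, the operation is to move the first 3 characters to the end (rotate left by 3).
"bravado" → "vadobra".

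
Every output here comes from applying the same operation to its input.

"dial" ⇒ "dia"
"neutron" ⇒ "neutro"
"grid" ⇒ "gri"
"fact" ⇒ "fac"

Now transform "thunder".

thunde

The rule is to delete the last character.
Doing the same to "thunder": "thunde".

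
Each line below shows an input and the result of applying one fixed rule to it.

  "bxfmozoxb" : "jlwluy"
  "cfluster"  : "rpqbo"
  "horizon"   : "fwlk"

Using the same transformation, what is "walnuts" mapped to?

krqp

Rule — delete the first 3 characters, then shift every letter 3 places backward in the alphabet (wrapping around).
"walnuts" → "krqp".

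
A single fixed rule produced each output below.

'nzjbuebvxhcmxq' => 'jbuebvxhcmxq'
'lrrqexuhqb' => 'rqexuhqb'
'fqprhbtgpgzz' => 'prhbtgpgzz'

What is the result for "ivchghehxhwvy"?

The rule is to delete the first 2 characters.
"ivchghehxhwvy" → "chghehxhwvy".

chghehxhwvy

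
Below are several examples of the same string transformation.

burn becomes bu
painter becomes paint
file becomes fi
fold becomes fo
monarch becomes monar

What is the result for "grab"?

gr

The transformation: delete the last 2 characters.
On "grab" that produces "gr".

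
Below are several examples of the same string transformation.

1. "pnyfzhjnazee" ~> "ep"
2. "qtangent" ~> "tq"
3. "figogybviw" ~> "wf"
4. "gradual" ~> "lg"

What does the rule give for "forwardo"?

Each output is the input with this applied: move the first character to the end, then keep only the last 2 characters.
On "forwardo": the first step gives "orwardof", and the second then gives "of".

of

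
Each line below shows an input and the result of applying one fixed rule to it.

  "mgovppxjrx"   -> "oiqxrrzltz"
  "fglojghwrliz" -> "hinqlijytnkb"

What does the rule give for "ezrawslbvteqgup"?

gbtcyundxvgsiwr

The transformation: shift every letter 2 places forward in the alphabet (wrapping around).
So "ezrawslbvteqgup" becomes "gbtcyundxvgsiwr".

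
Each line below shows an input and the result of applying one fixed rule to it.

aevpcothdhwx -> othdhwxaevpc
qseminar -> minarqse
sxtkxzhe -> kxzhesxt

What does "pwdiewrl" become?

iewrlpwd

The pattern: move the last character to the front, then swap the front and back halves of the string.
For "pwdiewrl", step one produces "lpwdiewr"; step two turns that into "iewrlpwd".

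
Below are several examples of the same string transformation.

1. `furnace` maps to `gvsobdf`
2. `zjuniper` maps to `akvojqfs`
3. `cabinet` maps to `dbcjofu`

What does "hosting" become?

What's happening: shift every letter 1 place forward in the alphabet (wrapping around).
So "hosting" becomes "iptujoh".

iptujoh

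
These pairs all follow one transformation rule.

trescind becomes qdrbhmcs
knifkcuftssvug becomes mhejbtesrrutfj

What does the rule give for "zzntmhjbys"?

ymslgiaxry

Rule — shift every letter 1 place backward in the alphabet (wrapping around), then move the first character to the end.
For "zzntmhjbys", step one produces "yymslgiaxr"; step two turns that into "ymslgiaxry".
(Check on "knifkcuftssvug": → "jmhejbtesrrutf" → "mhejbtesrrutfj" ✓)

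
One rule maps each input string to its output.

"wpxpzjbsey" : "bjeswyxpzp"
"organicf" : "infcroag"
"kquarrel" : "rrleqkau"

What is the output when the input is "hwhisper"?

psrewhih

The transformation: swap the front and back halves of the string, then swap each adjacent pair of characters (1↔2, 3↔4, ...).
Applying both steps to "hwhisper": "sperhwhi", then "psrewhih".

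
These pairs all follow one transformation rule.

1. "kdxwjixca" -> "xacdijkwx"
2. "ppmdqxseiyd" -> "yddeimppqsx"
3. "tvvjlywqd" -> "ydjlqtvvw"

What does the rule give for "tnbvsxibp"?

Looking at the pairs, the operation is to sort the characters into alphabetical order, then move the last character to the front.
Starting from "tnbvsxibp": after the first operation, "bbinpstvx"; after the second, "xbbinpstv".

xbbinpstv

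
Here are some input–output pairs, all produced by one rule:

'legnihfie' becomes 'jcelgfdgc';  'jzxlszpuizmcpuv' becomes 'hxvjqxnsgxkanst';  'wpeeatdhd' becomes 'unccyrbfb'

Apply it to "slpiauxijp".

The pattern: shift every letter 2 places backward in the alphabet (wrapping around).
"slpiauxijp" → "qjngysvghn".

qjngysvghn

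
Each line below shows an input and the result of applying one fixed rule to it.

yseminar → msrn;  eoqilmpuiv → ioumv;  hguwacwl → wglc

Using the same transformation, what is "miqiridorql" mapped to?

iioiq

The rule is to keep every other character starting from the second (positions 2nd, 4th, 6th, ...), then swap each adjacent pair of characters (1↔2, 3↔4, ...).
For "miqiridorql", step one produces "iiioq"; step two turns that into "iioiq".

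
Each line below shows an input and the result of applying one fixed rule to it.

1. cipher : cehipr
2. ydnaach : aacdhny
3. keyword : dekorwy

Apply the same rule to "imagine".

What's happening: sort the characters into alphabetical order.
On "imagine" that produces "aegiimn".

aegiimn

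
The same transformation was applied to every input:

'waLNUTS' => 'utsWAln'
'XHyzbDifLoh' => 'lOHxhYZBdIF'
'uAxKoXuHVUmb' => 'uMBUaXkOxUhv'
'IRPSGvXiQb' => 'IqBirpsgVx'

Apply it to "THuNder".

Each output is the input with this applied: flip the case of every letter, then move the last 3 characters to the front (rotate right by 3).
"THuNder" → "DERthUn".
(Check on "uAxKoXuHVUmb": → "UaXkOxUhvuMB" → "uMBUaXkOxUhv" ✓)

DERthUn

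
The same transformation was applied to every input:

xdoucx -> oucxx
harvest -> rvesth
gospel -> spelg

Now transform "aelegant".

The pattern: move the first character to the end, then delete the first character.
On "aelegant": the first step gives "eleganta", and the second then gives "leganta".

leganta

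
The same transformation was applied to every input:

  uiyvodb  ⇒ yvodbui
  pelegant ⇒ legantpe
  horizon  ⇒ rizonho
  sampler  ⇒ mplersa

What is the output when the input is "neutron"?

The pattern: move the first 2 characters to the end (rotate left by 2).
For "neutron" the result is "utronne".

utronne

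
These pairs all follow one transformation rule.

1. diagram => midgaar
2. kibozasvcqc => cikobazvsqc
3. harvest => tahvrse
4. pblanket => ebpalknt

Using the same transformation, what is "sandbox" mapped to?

xasdnob

The rule is to swap each adjacent pair of characters (1↔2, 3↔4, ...), then move the last character to the front.
Applying both steps to "sandbox": "asdnobx", then "xasdnob".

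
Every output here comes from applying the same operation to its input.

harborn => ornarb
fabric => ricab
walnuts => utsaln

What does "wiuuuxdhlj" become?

Looking at the pairs, the operation is to delete the first character, then move the last 3 characters to the front (rotate right by 3).
"wiuuuxdhlj" → "iuuuxdhlj" → "hljiuuuxd".
(Check on "harborn": → "arborn" → "ornarb" ✓)

hljiuuuxd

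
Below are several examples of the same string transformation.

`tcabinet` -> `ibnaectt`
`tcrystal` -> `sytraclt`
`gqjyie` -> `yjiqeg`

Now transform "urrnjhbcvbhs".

Each output is the input with this applied: swap the front and back halves of the string, then take characters alternately from the front and the back (1st, last, 2nd, 2nd-last, ...).
Working it through for "urrnjhbcvbhs": intermediate "bcvbhsurrnjh", final "bhcjvnbrhrsu".
(Check on "tcabinet": → "inettcab" → "ibnaectt" ✓)

bhcjvnbrhrsu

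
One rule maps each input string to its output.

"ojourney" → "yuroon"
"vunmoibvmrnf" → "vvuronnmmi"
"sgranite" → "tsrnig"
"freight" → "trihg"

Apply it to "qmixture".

xutrqm

Looking at the pairs, the operation is to sort the characters into reverse alphabetical order, then delete the last 2 characters.
On "qmixture" that produces "xutrqm".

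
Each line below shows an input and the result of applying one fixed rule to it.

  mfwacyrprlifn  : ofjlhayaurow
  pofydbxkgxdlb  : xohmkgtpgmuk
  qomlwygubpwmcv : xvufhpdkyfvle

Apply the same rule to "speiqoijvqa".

ynrzxrsezj

Each output is the input with this applied: delete the first character, then shift every letter 9 places forward in the alphabet (wrapping around).
For "speiqoijvqa", step one produces "peiqoijvqa"; step two turns that into "ynrzxrsezj".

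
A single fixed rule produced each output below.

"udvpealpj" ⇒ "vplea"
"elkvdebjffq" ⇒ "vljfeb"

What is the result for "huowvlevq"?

The rule is to sort the characters into reverse alphabetical order, then keep every other character starting from the first (positions 1st, 3rd, 5th, ...).
Starting from "huowvlevq": after the first operation, "wvvuqolhe"; after the second, "wvqle".

wvqle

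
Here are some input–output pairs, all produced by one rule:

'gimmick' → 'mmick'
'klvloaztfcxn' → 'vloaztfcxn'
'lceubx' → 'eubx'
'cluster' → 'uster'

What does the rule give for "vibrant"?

What's happening: delete the first 2 characters.
So "vibrant" becomes "brant".

brant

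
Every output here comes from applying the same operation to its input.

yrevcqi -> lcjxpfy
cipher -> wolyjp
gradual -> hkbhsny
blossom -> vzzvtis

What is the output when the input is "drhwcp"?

In each case the input is transformed by: shift every letter 7 places forward in the alphabet (wrapping around), then move the first 2 characters to the end (rotate left by 2).
For "drhwcp", step one produces "kyodjw"; step two turns that into "odjwky".

odjwky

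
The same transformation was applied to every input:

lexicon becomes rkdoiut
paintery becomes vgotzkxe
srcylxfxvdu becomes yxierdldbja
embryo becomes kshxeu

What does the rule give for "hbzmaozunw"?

Each output is the input with this applied: shift every letter 6 places forward in the alphabet (wrapping around).
"hbzmaozunw" → "nhfsgufatc".

nhfsgufatc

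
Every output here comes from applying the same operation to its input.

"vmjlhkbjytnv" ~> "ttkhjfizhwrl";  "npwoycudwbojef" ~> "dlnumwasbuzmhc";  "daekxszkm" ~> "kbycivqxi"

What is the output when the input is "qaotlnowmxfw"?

Each output is the input with this applied: move the last character to the front, then shift every letter 2 places backward in the alphabet (wrapping around).
"qaotlnowmxfw" → "wqaotlnowmxf" → "uoymrjlmukvd".

uoymrjlmukvd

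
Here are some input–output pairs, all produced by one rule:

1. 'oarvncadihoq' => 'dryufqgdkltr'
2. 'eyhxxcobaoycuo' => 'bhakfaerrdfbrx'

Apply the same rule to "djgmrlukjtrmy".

mgpjounxwmpub

Each output is the input with this applied: shift every letter 3 places forward in the alphabet (wrapping around), then swap each adjacent pair of characters (1↔2, 3↔4, ...).
"djgmrlukjtrmy" → "gmjpuoxnmwupb" → "mgpjounxwmpub".
(Check on "oarvncadihoq": → "rduyqfdglkrt" → "dryufqgdkltr" ✓)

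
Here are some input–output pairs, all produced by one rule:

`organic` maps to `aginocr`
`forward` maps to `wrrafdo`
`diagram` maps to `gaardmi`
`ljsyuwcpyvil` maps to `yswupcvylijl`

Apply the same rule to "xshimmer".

ihmmresx

Each output is the input with this applied: move the first 2 characters to the end (rotate left by 2), then swap each adjacent pair of characters (1↔2, 3↔4, ...).
"xshimmer" → "himmerxs" → "ihmmresx".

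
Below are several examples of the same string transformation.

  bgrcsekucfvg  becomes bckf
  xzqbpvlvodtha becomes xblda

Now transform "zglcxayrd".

zcy

Rule — keep one character in every 3, starting at position 1 (positions 1st, 4th, 7th, ...).
For "zglcxayrd" the result is "zcy".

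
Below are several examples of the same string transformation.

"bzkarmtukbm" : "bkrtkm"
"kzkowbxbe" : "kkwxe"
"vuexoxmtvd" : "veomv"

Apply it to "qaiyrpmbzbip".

qirmzi

Rule — keep every other character starting from the first (positions 1st, 3rd, 5th, ...).
On "qaiyrpmbzbip" that produces "qirmzi".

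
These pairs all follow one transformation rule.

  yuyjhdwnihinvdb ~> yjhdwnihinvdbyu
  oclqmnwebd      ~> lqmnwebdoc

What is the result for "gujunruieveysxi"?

Each output is the input with this applied: move the first 2 characters to the end (rotate left by 2).
On "gujunruieveysxi" that produces "junruieveysxigu".

junruieveysxigu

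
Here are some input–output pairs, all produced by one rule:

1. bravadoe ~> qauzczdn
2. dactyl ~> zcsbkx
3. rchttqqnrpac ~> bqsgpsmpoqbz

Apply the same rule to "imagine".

lhfzmhd

The pattern: swap each adjacent pair of characters (1↔2, 3↔4, ...), then shift every letter 1 place backward in the alphabet (wrapping around).
For "imagine", step one produces "miganie"; step two turns that into "lhfzmhd".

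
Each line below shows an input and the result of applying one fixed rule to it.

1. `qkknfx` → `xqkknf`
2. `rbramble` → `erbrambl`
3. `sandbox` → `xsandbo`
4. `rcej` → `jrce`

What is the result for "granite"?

In each case the input is transformed by: move the last character to the front.
"granite" → "egranit".

egranit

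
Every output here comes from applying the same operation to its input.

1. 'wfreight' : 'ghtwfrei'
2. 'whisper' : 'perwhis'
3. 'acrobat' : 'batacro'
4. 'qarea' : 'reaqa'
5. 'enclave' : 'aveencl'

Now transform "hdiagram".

Looking at the pairs, the operation is to move the last 3 characters to the front (rotate right by 3).
"hdiagram" → "ramhdiag".

ramhdiag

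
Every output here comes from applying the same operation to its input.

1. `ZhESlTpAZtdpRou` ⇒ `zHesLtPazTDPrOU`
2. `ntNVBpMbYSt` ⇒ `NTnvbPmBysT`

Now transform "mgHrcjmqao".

The rule is to flip the case of every letter.
"mgHrcjmqao" → "MGhRCJMQAO".

MGhRCJMQAO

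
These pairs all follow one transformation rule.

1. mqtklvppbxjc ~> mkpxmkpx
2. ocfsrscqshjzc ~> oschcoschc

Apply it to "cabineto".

Rule — keep one character in every 3, starting at position 1 (positions 1st, 4th, 7th, ...), then write the whole string twice.
"cabineto" → "cit" → "citcit".

citcit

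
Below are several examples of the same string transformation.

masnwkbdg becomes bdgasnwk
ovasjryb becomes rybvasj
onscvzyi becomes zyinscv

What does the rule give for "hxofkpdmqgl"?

The pattern: delete the first character, then move the last 3 characters to the front (rotate right by 3).
Starting from "hxofkpdmqgl": after the first operation, "xofkpdmqgl"; after the second, "qglxofkpdm".

qglxofkpdm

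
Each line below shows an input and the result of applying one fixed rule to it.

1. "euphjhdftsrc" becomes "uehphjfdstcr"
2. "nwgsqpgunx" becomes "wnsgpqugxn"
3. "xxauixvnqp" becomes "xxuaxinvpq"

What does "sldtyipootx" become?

lstdiyoptox

Rule — swap each adjacent pair of characters (1↔2, 3↔4, ...).
On "sldtyipootx" that produces "lstdiyoptox".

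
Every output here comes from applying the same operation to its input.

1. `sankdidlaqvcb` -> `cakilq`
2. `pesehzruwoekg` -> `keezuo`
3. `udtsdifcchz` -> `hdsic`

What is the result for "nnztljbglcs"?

What's happening: keep every other character starting from the second (positions 2nd, 4th, 6th, ...), then move the last character to the front.
On "nnztljbglcs": the first step gives "ntjgc", and the second then gives "cntjg".

cntjg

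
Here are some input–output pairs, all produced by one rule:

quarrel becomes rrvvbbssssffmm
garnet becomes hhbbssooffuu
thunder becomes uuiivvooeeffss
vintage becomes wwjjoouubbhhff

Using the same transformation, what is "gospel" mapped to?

Looking at the pairs, the operation is to shift every letter 1 place forward in the alphabet (wrapping around), then double every character.
On "gospel" that produces "hhppttqqffmm".

hhppttqqffmm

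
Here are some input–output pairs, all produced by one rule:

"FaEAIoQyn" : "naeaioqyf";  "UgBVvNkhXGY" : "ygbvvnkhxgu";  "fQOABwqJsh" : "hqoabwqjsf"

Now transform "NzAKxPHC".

The pattern: swap the first and last characters, then convert every letter to lowercase.
Doing the same to "NzAKxPHC": "czakxphn".

czakxphn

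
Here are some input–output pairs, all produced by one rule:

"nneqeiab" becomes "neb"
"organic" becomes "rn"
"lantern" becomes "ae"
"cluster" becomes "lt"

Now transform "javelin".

al

The transformation: keep one character in every 3, starting at position 2 (positions 2nd, 5th, 8th, ...).
For "javelin" the result is "al".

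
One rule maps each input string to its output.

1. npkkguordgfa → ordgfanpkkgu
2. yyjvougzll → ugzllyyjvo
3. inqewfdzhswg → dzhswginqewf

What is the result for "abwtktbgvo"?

Rule — swap the front and back halves of the string.
Doing the same to "abwtktbgvo": "tbgvoabwtk".

tbgvoabwtk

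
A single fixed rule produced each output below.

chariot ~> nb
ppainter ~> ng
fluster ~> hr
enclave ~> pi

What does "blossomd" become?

The rule is to shift every letter 13 places forward in the alphabet (wrapping around) — i.e. ROT13, then keep one character in every 3, starting at position 3 (positions 3rd, 6th, 9th, ...).
For "blossomd", step one produces "oybffbzq"; step two turns that into "bb".
(Check on "fluster": → "syhfgre" → "hr" ✓)

bb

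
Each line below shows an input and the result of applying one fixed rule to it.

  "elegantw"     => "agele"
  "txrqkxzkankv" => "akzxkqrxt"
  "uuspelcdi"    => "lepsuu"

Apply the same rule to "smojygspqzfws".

zqpsgyjoms

In each case the input is transformed by: reverse the string, then delete the first 3 characters.
Applying both steps to "smojygspqzfws": "swfzqpsgyjoms", then "zqpsgyjoms".
(Check on "uuspelcdi": → "idclepsuu" → "lepsuu" ✓)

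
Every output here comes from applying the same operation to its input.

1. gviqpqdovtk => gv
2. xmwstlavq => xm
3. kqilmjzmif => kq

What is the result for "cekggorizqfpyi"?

ce

The pattern: keep only the first 2 characters.
So "cekggorizqfpyi" becomes "ce".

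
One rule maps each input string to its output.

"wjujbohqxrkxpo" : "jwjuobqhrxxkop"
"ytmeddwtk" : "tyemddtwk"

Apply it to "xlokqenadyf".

lxkoeqanydf

Rule — swap each adjacent pair of characters (1↔2, 3↔4, ...).
For "xlokqenadyf" the result is "lxkoeqanydf".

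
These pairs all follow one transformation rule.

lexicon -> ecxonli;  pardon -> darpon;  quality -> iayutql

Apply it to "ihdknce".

The pattern: sort the characters into reverse alphabetical order, then move the last 2 characters to the front (rotate right by 2).
Working it through for "ihdknce": intermediate "nkihedc", final "dcnkihe".

dcnkihe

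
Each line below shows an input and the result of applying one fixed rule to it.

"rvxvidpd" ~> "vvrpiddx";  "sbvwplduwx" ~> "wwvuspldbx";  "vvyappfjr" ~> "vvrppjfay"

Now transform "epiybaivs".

Each output is the input with this applied: sort the characters into reverse alphabetical order, then move the first character to the end.
Applying both steps to "epiybaivs": "yvspiieba", then "vspiiebay".

vspiiebay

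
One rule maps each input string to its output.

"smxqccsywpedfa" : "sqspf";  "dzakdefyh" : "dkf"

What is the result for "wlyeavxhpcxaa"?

The pattern: keep one character in every 3, starting at position 1 (positions 1st, 4th, 7th, ...).
Applying that to "wlyeavxhpcxaa" gives "wexca".

wexca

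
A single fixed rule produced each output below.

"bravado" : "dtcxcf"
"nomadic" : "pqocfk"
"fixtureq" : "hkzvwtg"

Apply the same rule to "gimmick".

ikooke

What's happening: shift every letter 2 places forward in the alphabet (wrapping around), then delete the last character.
Doing the same to "gimmick": "ikooke".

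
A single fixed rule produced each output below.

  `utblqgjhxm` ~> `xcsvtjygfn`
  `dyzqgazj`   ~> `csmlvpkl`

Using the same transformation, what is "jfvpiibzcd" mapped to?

buunlopvrh

What's happening: move the first 3 characters to the end (rotate left by 3), then shift every letter 12 places forward in the alphabet (wrapping around).
For "jfvpiibzcd", step one produces "piibzcdjfv"; step two turns that into "buunlopvrh".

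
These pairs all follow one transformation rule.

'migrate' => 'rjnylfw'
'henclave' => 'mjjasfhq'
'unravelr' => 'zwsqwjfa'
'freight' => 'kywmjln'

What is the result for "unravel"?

zqsjwaf

Rule — take characters alternately from the front and the back (1st, last, 2nd, 2nd-last, ...), then shift every letter 5 places forward in the alphabet (wrapping around).
On "unravel": the first step gives "ulnerva", and the second then gives "zqsjwaf".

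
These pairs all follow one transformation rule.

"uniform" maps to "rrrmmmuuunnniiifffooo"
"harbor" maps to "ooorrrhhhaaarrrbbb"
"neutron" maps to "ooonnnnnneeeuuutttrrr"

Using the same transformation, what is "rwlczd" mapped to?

zzzdddrrrwwwlllccc

Each output is the input with this applied: move the last 2 characters to the front (rotate right by 2), then repeat every character 3 times.
For "rwlczd", step one produces "zdrwlc"; step two turns that into "zzzdddrrrwwwlllccc".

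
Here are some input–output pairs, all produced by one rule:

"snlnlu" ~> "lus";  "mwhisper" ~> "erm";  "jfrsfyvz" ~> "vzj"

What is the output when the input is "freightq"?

What's happening: move the first character to the end, then keep only the last 3 characters.
For "freightq", step one produces "reightqf"; step two turns that into "tqf".

tqf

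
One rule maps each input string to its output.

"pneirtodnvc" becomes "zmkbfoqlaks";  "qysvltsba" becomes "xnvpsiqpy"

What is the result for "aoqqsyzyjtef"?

cxlnnpvwvgqb

The rule is to move the last character to the front, then shift every letter 3 places backward in the alphabet (wrapping around).
So "aoqqsyzyjtef" becomes "cxlnnpvwvgqb".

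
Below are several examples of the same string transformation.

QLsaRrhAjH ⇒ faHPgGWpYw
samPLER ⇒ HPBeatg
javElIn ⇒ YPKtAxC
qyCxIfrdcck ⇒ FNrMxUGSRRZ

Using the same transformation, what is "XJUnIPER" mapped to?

myjCxetg

Looking at the pairs, the operation is to shift every letter 11 places backward in the alphabet (wrapping around), then flip the case of every letter.
Applying both steps to "XJUnIPER": "MYJcXETG", then "myjCxetg".
(Check on "QLsaRrhAjH": → "FAhpGgwPyW" → "faHPgGWpYw" ✓)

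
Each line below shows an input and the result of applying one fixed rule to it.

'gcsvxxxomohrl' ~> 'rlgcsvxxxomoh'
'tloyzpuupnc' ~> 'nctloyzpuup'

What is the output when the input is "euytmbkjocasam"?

What's happening: move the last 2 characters to the front (rotate right by 2).
Applying that to "euytmbkjocasam" gives "ameuytmbkjocas".

ameuytmbkjocas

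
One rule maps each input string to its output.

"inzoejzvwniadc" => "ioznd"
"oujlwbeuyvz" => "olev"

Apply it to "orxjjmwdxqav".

What's happening: keep one character in every 3, starting at position 1 (positions 1st, 4th, 7th, ...).
Doing the same to "orxjjmwdxqav": "ojwq".

ojwq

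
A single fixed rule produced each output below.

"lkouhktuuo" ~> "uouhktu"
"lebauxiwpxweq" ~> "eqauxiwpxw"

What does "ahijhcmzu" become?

zujhcm

Each output is the input with this applied: delete the first 3 characters, then move the last 2 characters to the front (rotate right by 2).
Working it through for "ahijhcmzu": intermediate "jhcmzu", final "zujhcm".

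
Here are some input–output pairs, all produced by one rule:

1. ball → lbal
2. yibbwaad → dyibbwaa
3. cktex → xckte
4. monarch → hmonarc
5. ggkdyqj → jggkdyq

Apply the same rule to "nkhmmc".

cnkhmm

The rule is to move the last character to the front.
So "nkhmmc" becomes "cnkhmm".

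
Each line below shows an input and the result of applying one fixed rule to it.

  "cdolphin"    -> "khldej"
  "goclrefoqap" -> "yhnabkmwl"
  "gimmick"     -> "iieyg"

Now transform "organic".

Each output is the input with this applied: delete the first 2 characters, then shift every letter 4 places backward in the alphabet (wrapping around).
Working it through for "organic": intermediate "ganic", final "cwjey".

cwjey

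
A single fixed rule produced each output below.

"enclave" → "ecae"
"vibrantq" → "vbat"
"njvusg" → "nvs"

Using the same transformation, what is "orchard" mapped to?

What's happening: keep every other character starting from the first (positions 1st, 3rd, 5th, ...).
Doing the same to "orchard": "ocad".

ocad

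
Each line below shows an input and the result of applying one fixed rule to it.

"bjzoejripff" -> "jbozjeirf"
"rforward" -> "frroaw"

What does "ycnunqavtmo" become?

cyunqnvam

Rule — swap each adjacent pair of characters (1↔2, 3↔4, ...), then delete the last 2 characters.
Applying both steps to "ycnunqavtmo": "cyunqnvamto", then "cyunqnvam".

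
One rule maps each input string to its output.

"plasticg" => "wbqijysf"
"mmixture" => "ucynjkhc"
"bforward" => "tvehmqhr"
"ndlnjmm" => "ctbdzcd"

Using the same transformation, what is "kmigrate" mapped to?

Looking at the pairs, the operation is to swap the first and last characters, then shift every letter 10 places backward in the alphabet (wrapping around).
Working it through for "kmigrate": intermediate "emigratk", final "ucywhqja".

ucywhqja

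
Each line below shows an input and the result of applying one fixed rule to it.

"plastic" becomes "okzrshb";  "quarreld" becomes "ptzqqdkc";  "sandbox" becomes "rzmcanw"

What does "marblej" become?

lzqakdi

The rule is to shift every letter 1 place backward in the alphabet (wrapping around).
Applying that to "marblej" gives "lzqakdi".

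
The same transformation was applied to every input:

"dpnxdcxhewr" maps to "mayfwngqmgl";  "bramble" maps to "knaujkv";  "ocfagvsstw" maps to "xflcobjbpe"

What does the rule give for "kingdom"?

Each output is the input with this applied: shift every letter 9 places forward in the alphabet (wrapping around), then take characters alternately from the front and the back (1st, last, 2nd, 2nd-last, ...).
"kingdom" → "trwpmxv" → "tvrxwmp".

tvrxwmp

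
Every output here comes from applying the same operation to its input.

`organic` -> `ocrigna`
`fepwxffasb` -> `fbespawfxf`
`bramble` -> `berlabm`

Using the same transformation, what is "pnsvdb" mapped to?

The transformation: take characters alternately from the front and the back (1st, last, 2nd, 2nd-last, ...).
So "pnsvdb" becomes "pbndsv".

pbndsv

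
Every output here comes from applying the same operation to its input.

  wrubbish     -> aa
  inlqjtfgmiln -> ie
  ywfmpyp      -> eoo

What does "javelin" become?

iu

The rule is to shift every letter 1 place backward in the alphabet (wrapping around), then keep only the vowels.
Starting from "javelin": after the first operation, "izudkhm"; after the second, "iu".
(Check on "ywfmpyp": → "xveloxo" → "eoo" ✓)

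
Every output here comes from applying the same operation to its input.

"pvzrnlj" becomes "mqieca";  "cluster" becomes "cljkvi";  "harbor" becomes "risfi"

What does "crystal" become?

Looking at the pairs, the operation is to delete the first character, then shift every letter 9 places backward in the alphabet (wrapping around).
On "crystal": the first step gives "rystal", and the second then gives "ipjkrc".

ipjkrc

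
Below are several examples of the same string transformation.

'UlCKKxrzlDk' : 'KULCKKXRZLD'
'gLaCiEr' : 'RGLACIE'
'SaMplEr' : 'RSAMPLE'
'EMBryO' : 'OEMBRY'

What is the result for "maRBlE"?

EMARBL

The pattern: move the last character to the front, then convert every letter to uppercase.
On "maRBlE" that produces "EMARBL".
(Check on "EMBryO": → "OEMBry" → "OEMBRY" ✓)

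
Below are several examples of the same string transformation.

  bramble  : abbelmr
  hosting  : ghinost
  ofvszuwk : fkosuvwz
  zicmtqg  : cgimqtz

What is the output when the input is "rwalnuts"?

Rule — sort the characters into alphabetical order.
Doing the same to "rwalnuts": "alnrstuw".

alnrstuw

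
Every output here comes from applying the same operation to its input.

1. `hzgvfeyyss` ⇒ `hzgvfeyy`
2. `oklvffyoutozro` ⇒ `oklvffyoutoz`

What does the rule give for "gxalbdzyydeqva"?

gxalbdzyydeq

In each case the input is transformed by: delete the last 2 characters.
On "gxalbdzyydeqva" that produces "gxalbdzyydeq".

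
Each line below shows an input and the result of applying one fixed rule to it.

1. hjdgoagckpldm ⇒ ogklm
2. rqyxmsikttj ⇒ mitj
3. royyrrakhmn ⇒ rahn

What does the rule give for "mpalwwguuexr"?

wgux

Each output is the input with this applied: delete the first 3 characters, then keep every other character starting from the second (positions 2nd, 4th, 6th, ...).
Applying both steps to "mpalwwguuexr": "lwwguuexr", then "wgux".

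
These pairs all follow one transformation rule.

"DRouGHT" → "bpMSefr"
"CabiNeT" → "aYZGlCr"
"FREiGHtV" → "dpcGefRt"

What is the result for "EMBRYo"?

What's happening: flip the case of every letter, then shift every letter 2 places backward in the alphabet (wrapping around).
Working it through for "EMBRYo": intermediate "embryO", final "ckzpwM".

ckzpwM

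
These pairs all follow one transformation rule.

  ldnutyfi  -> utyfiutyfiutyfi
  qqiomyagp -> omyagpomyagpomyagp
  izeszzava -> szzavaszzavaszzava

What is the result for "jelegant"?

egantegantegant

Looking at the pairs, the operation is to delete the first 3 characters, then write the whole string 3 times in a row.
Working it through for "jelegant": intermediate "egant", final "egantegantegant".
(Check on "qqiomyagp": → "omyagp" → "omyagpomyagpomyagp" ✓)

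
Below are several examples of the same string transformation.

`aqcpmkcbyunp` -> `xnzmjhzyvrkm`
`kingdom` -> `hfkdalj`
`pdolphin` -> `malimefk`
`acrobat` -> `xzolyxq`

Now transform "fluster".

Rule — shift every letter 3 places backward in the alphabet (wrapping around).
For "fluster" the result is "cirpqbo".

cirpqbo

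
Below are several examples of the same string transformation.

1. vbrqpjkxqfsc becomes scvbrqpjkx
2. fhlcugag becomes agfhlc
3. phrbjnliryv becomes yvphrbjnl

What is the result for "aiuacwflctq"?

tqaiuacwf

In each case the input is transformed by: move the last 2 characters to the front (rotate right by 2), then delete the last 2 characters.
Working it through for "aiuacwflctq": intermediate "tqaiuacwflc", final "tqaiuacwf".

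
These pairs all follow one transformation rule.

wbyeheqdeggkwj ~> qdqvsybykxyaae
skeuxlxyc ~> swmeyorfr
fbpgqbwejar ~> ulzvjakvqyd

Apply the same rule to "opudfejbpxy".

rsijoxzydvj

The transformation: move the last 2 characters to the front (rotate right by 2), then shift every letter 6 places backward in the alphabet (wrapping around).
For "opudfejbpxy", step one produces "xyopudfejbp"; step two turns that into "rsijoxzydvj".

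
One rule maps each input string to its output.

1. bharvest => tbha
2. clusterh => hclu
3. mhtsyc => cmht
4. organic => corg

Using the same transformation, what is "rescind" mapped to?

dres

Looking at the pairs, the operation is to move the first 3 characters to the end (rotate left by 3), then keep only the last 4 characters.
On "rescind": the first step gives "cindres", and the second then gives "dres".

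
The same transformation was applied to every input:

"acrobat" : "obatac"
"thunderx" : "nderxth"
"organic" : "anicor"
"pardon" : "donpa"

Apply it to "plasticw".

The transformation: move the first 2 characters to the end (rotate left by 2), then delete the first character.
For "plasticw", step one produces "asticwpl"; step two turns that into "sticwpl".

sticwpl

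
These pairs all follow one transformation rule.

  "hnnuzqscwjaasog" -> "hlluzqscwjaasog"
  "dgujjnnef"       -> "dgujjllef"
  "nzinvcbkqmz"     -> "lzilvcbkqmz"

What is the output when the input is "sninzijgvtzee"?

The transformation: replace every "n" with "l".
For "sninzijgvtzee" the result is "slilzijgvtzee".

slilzijgvtzee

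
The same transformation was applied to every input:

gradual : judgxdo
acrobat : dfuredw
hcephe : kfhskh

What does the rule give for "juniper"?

Rule — shift every letter 3 places forward in the alphabet (wrapping around).
Applying that to "juniper" gives "mxqlshu".

mxqlshu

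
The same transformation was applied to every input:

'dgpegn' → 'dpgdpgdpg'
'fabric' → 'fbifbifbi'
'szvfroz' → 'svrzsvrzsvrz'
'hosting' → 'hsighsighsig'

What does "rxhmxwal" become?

Looking at the pairs, the operation is to keep every other character starting from the first (positions 1st, 3rd, 5th, ...), then write the whole string 3 times in a row.
"rxhmxwal" → "rhxarhxarhxa".

rhxarhxarhxa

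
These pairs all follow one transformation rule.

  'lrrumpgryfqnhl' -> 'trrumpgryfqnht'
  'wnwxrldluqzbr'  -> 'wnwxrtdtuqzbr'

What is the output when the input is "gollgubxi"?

gottgubxi

Looking at the pairs, the operation is to replace every "l" with "t".
For "gollgubxi" the result is "gottgubxi".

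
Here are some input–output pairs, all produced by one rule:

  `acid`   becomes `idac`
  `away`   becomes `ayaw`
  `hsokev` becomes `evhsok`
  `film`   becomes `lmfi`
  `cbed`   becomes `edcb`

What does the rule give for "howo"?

In each case the input is transformed by: move the last 2 characters to the front (rotate right by 2).
On "howo" that produces "woho".

woho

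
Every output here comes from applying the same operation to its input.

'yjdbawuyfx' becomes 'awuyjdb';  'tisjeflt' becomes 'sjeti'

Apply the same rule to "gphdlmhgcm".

Each output is the input with this applied: delete the last 3 characters, then move the last 3 characters to the front (rotate right by 3).
Applying both steps to "gphdlmhgcm": "gphdlmh", then "lmhgphd".
(Check on "tisjeflt": → "tisje" → "sjeti" ✓)

lmhgphd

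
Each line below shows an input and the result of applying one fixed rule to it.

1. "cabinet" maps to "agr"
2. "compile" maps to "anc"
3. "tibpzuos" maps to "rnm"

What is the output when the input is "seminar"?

What's happening: shift every letter 2 places backward in the alphabet (wrapping around), then keep one character in every 3, starting at position 1 (positions 1st, 4th, 7th, ...).
Starting from "seminar": after the first operation, "qckglyp"; after the second, "qgp".

qgp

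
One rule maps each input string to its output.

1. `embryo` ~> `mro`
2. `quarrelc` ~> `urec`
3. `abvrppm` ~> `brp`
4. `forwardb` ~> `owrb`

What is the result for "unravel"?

What's happening: keep every other character starting from the second (positions 2nd, 4th, 6th, ...).
Doing the same to "unravel": "nae".

nae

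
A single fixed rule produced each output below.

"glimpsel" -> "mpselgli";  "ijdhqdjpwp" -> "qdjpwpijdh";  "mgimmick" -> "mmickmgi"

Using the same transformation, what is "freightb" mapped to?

The pattern: swap the front and back halves of the string, then move the last character to the front.
Working it through for "freightb": intermediate "ghtbfrei", final "ightbfre".

ightbfre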